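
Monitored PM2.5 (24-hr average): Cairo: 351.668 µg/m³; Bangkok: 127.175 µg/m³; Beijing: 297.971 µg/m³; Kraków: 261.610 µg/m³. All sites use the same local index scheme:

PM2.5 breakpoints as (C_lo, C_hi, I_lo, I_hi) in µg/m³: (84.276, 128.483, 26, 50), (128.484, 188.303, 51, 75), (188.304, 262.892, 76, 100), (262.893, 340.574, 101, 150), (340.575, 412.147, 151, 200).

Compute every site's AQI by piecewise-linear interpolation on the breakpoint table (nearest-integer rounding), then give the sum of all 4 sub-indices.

431

Cairo: 351.668 lies in 340.575–412.147, so I_lo=151, I_hi=200, C_lo=340.575, C_hi=412.147.
(200−151)/(412.147−340.575) × (351.668−340.575) + 151 = 49/71.572 × 11.093 + 151 ≈ 158.59 → 159.
Bangkok: 127.175 ∈ [84.276, 128.483] ↔ index [26, 50].
26 + (127.175−84.276)·(50−26)/(128.483−84.276) = 26 + 42.899·24/44.207 ≈ 49.29, so AQI = 49.
Beijing: 297.971 ∈ [262.893, 340.574] ↔ index [101, 150].
101 + (297.971−262.893)·(150−101)/(340.574−262.893) = 101 + 35.078·49/77.681 ≈ 123.13, so AQI = 123.
Kraków: 261.610 ∈ [188.304, 262.892] ↔ index [76, 100].
76 + (261.610−188.304)·(100−76)/(262.892−188.304) = 76 + 73.306·24/74.588 ≈ 99.59, so AQI = 100.
AQIs: Cairo=159, Bangkok=49, Beijing=123, Kraków=100. Sum = 159 + 49 + 123 + 100 = 431.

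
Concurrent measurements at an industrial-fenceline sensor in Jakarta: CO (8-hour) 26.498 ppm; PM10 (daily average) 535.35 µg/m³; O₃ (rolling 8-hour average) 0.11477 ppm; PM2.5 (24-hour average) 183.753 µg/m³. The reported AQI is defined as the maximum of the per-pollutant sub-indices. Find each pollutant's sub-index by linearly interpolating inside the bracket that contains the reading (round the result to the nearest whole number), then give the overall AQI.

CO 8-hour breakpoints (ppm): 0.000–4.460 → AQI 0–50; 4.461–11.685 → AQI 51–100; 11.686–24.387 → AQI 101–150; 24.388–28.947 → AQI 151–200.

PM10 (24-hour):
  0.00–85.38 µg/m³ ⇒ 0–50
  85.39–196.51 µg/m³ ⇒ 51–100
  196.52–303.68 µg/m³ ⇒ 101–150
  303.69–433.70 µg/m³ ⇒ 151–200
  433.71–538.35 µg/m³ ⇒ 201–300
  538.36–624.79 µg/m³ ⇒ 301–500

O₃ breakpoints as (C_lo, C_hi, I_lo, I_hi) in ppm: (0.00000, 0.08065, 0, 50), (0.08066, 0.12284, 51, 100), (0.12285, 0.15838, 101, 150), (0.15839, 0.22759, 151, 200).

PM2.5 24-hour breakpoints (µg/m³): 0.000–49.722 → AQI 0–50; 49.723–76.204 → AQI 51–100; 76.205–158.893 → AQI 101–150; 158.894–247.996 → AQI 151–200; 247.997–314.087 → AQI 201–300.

297

CO 26.498: bracket 24.388–28.947 → index 151–200; slope 49/4.559, offset 2.110.
AQI = 151 + 49/4.559·2.110 ≈ 173.68 ⇒ 174.
PM10: row 433.71–538.35 (AQI 201–300). (300−201)·(535.35−433.71)/(538.35−433.71) + 201 = 99·101.64/104.64 + 201 ≈ 297.16 → 297.
O₃: 0.11477 ∈ [0.08066, 0.12284] ↔ index [51, 100].
51 + (0.11477−0.08066)·(100−51)/(0.12284−0.08066) = 51 + 0.03411·49/0.04218 ≈ 90.63, so AQI = 91.
PM2.5: 183.753 ∈ [158.894, 247.996] ↔ index [151, 200].
151 + (183.753−158.894)·(200−151)/(247.996−158.894) = 151 + 24.859·49/89.102 ≈ 164.67, so AQI = 165.
Sub-indices: CO→174, PM10→297, O₃→91, PM2.5→165. Overall AQI = max = 297; dominant pollutant is PM10.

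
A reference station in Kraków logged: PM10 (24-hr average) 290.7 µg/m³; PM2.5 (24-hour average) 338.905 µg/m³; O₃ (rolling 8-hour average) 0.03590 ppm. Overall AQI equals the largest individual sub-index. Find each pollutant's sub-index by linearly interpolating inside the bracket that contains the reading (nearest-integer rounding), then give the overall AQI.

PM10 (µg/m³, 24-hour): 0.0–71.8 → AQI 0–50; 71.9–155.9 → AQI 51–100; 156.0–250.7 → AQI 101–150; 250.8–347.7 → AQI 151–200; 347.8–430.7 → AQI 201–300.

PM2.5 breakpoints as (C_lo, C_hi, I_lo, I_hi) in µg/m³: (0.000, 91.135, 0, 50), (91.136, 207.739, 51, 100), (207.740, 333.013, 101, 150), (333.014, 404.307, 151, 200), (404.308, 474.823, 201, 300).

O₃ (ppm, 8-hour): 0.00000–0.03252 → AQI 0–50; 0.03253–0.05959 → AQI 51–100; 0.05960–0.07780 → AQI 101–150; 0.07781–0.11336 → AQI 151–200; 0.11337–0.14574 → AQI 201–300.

171

PM10 290.7: bracket 250.8–347.7 → index 151–200; slope 49/96.9, offset 39.9.
AQI = 151 + 49/96.9·39.9 ≈ 171.18 ⇒ 171.
PM2.5: 338.905 lies in 333.014–404.307, so I_lo=151, I_hi=200, C_lo=333.014, C_hi=404.307.
(200−151)/(404.307−333.014) × (338.905−333.014) + 151 = 49/71.293 × 5.891 + 151 ≈ 155.05 → 155.
O₃: 0.03590 ∈ [0.03253, 0.05959] ↔ index [51, 100].
51 + (0.03590−0.03253)·(100−51)/(0.05959−0.03253) = 51 + 0.00337·49/0.02706 ≈ 57.10, so AQI = 57.
Sub-indices: PM10→171, PM2.5→155, O₃→57. Overall AQI = max = 171; dominant pollutant is PM10.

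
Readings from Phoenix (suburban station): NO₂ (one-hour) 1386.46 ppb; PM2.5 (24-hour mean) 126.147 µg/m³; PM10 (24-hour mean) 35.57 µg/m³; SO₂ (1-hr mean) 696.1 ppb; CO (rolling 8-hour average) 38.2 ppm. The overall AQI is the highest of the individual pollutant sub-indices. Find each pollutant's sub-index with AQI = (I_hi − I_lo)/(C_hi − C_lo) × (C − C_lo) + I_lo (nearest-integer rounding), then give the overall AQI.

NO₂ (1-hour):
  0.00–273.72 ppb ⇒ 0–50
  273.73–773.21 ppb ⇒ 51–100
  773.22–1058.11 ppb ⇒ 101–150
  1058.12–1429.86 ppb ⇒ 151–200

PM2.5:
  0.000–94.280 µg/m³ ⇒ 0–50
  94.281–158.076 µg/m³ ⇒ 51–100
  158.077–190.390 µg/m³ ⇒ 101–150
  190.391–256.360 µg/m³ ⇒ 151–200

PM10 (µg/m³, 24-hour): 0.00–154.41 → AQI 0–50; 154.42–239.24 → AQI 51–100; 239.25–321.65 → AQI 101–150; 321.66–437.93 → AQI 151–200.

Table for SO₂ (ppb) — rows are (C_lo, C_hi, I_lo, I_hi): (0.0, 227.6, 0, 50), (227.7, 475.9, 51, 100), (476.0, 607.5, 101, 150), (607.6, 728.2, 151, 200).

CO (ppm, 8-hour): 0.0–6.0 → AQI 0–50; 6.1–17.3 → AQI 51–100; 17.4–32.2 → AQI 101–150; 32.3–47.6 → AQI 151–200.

NO₂ 1386.46: bracket 1058.12–1429.86 → index 151–200; slope 49/371.74, offset 328.34.
AQI = 151 + 49/371.74·328.34 ≈ 194.28 ⇒ 194.
PM2.5 126.147: bracket 94.281–158.076 → index 51–100; slope 49/63.795, offset 31.866.
AQI = 51 + 49/63.795·31.866 ≈ 75.48 ⇒ 75.
PM10: 35.57 lies in 0.00–154.41, so I_lo=0, I_hi=50, C_lo=0.00, C_hi=154.41.
(50−0)/(154.41−0.00) × (35.57−0.00) + 0 = 50/154.41 × 35.57 + 0 ≈ 11.52 → 12.
SO₂: row 607.6–728.2 (AQI 151–200). (200−151)·(696.1−607.6)/(728.2−607.6) + 151 = 49·88.5/120.6 + 151 ≈ 186.96 → 187.
CO 38.2: bracket 32.3–47.6 → index 151–200; slope 49/15.3, offset 5.9.
AQI = 151 + 49/15.3·5.9 ≈ 169.90 ⇒ 170.
Sub-indices: NO₂→194, PM2.5→75, PM10→12, SO₂→187, CO→170. Overall AQI = max = 194; dominant pollutant is NO₂.
AQI 194: Unhealthy.

194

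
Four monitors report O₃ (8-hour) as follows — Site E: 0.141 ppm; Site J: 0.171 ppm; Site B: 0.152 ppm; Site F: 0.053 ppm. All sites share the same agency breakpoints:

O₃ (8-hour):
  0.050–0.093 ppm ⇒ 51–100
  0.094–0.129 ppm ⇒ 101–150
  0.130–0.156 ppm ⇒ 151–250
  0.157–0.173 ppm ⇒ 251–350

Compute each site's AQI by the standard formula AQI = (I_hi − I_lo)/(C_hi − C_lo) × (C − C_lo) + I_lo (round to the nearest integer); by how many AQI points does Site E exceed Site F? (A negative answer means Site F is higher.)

139

Site E: row 0.130–0.156 (AQI 151–250). (250−151)·(0.141−0.130)/(0.156−0.130) + 151 = 99·0.011/0.026 + 151 ≈ 192.88 → 193.
Site J 0.171: bracket 0.157–0.173 → index 251–350; slope 99/0.016, offset 0.014.
AQI = 251 + 99/0.016·0.014 ≈ 337.63 ⇒ 338.
Site B 0.152: bracket 0.130–0.156 → index 151–250; slope 99/0.026, offset 0.022.
AQI = 151 + 99/0.026·0.022 ≈ 234.77 ⇒ 235.
Site F: 0.053 ∈ [0.050, 0.093] ↔ index [51, 100].
51 + (0.053−0.050)·(100−51)/(0.093−0.050) = 51 + 0.003·49/0.043 ≈ 54.42, so AQI = 54.
AQIs: Site E=193, Site J=338, Site B=235, Site F=54. Site E (193) − Site F (54) = 139.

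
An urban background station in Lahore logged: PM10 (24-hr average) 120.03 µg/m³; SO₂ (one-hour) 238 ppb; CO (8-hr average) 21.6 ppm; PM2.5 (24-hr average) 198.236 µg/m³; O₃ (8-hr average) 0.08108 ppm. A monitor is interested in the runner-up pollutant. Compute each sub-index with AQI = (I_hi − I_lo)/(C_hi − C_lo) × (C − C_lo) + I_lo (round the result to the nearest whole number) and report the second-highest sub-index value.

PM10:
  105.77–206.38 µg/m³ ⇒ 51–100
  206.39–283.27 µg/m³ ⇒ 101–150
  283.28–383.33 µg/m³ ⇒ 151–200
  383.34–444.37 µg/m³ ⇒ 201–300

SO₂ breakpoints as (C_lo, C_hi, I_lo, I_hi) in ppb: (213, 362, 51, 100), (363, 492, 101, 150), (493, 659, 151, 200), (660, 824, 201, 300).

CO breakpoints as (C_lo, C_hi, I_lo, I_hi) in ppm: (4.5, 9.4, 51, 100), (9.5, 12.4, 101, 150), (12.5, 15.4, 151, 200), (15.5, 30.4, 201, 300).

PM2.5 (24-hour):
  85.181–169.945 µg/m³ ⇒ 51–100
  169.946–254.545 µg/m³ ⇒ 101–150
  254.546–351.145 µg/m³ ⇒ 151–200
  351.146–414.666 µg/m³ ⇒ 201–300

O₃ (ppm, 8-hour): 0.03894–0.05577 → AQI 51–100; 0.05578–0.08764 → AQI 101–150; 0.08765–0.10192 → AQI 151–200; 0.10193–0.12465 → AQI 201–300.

PM10: 120.03 ∈ [105.77, 206.38] ↔ index [51, 100].
51 + (120.03−105.77)·(100−51)/(206.38−105.77) = 51 + 14.26·49/100.61 ≈ 57.95, so AQI = 58.
SO₂: 238 ∈ [213, 362] ↔ index [51, 100].
51 + (238−213)·(100−51)/(362−213) = 51 + 25·49/149 ≈ 59.22, so AQI = 59.
CO: 21.6 ∈ [15.5, 30.4] ↔ index [201, 300].
201 + (21.6−15.5)·(300−201)/(30.4−15.5) = 201 + 6.1·99/14.9 ≈ 241.53, so AQI = 242.
PM2.5: 198.236 lies in 169.946–254.545, so I_lo=101, I_hi=150, C_lo=169.946, C_hi=254.545.
(150−101)/(254.545−169.946) × (198.236−169.946) + 101 = 49/84.599 × 28.290 + 101 ≈ 117.39 → 117.
O₃: 0.08108 lies in 0.05578–0.08764, so I_lo=101, I_hi=150, C_lo=0.05578, C_hi=0.08764.
(150−101)/(0.08764−0.05578) × (0.08108−0.05578) + 101 = 49/0.03186 × 0.02530 + 101 ≈ 139.91 → 140.
Sub-indices: PM10→58, SO₂→59, CO→242, PM2.5→117, O₃→140. Ranked high→low: 242, 140, 117, 59, 58. Second-highest sub-index = 140.

140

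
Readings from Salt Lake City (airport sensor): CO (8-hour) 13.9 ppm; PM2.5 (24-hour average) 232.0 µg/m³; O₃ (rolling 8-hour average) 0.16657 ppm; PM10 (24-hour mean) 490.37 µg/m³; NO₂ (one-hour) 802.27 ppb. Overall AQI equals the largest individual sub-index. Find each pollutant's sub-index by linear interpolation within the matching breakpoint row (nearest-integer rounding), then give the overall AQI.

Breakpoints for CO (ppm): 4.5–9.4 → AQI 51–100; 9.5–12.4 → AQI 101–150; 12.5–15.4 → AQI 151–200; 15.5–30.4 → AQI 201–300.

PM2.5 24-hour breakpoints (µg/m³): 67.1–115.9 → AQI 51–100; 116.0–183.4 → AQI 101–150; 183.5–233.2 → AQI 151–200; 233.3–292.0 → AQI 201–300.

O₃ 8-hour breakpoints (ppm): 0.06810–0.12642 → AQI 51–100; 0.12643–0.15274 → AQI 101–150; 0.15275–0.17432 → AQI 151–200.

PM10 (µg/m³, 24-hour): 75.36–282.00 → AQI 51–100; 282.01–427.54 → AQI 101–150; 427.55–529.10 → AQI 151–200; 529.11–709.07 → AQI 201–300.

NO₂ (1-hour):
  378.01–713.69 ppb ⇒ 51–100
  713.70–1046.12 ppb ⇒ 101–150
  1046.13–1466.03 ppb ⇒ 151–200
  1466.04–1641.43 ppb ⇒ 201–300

199

CO: 13.9 ∈ [12.5, 15.4] ↔ index [151, 200].
151 + (13.9−12.5)·(200−151)/(15.4−12.5) = 151 + 1.4·49/2.9 ≈ 174.66, so AQI = 175.
PM2.5 232.0: bracket 183.5–233.2 → index 151–200; slope 49/49.7, offset 48.5.
AQI = 151 + 49/49.7·48.5 ≈ 198.82 ⇒ 199.
O₃: row 0.15275–0.17432 (AQI 151–200). (200−151)·(0.16657−0.15275)/(0.17432−0.15275) + 151 = 49·0.01382/0.02157 + 151 ≈ 182.39 → 182.
PM10: row 427.55–529.10 (AQI 151–200). (200−151)·(490.37−427.55)/(529.10−427.55) + 151 = 49·62.82/101.55 + 151 ≈ 181.31 → 181.
NO₂: 802.27 ∈ [713.70, 1046.12] ↔ index [101, 150].
101 + (802.27−713.70)·(150−101)/(1046.12−713.70) = 101 + 88.57·49/332.42 ≈ 114.06, so AQI = 114.
Sub-indices: CO→175, PM2.5→199, O₃→182, PM10→181, NO₂→114. Overall AQI = max = 199; dominant pollutant is PM2.5.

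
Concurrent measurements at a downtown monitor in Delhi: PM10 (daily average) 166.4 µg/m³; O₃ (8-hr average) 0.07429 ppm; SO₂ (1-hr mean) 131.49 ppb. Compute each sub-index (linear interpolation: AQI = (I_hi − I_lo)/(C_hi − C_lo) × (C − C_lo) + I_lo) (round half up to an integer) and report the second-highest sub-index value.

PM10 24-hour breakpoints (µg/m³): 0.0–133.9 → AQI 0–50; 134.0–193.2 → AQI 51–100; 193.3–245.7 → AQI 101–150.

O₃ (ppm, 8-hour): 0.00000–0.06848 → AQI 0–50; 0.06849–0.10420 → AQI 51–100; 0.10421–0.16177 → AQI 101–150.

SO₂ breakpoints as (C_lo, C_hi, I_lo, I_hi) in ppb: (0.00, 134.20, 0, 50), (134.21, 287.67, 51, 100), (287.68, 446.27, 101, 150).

59

PM10: 166.4 lies in 134.0–193.2, so I_lo=51, I_hi=100, C_lo=134.0, C_hi=193.2.
(100−51)/(193.2−134.0) × (166.4−134.0) + 51 = 49/59.2 × 32.4 + 51 ≈ 77.82 → 78.
O₃: 0.07429 ∈ [0.06849, 0.10420] ↔ index [51, 100].
51 + (0.07429−0.06849)·(100−51)/(0.10420−0.06849) = 51 + 0.00580·49/0.03571 ≈ 58.96, so AQI = 59.
SO₂: row 0.00–134.20 (AQI 0–50). (50−0)·(131.49−0.00)/(134.20−0.00) + 0 = 50·131.49/134.20 + 0 ≈ 48.99 → 49.
Sub-indices: PM10→78, O₃→59, SO₂→49. Ranked high→low: 78, 59, 49. Second-highest sub-index = 59.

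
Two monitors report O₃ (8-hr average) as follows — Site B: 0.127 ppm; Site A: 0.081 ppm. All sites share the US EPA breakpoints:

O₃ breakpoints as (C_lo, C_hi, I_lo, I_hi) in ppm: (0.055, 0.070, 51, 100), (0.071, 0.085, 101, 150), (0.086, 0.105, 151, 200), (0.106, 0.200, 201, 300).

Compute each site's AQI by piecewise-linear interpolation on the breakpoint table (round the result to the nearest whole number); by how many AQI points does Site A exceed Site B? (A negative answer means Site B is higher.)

-87

Site B: 0.127 lies in 0.106–0.200, so I_lo=201, I_hi=300, C_lo=0.106, C_hi=0.200.
(300−201)/(0.200−0.106) × (0.127−0.106) + 201 = 99/0.094 × 0.021 + 201 ≈ 223.12 → 223.
Site A: 0.081 ∈ [0.071, 0.085] ↔ index [101, 150].
101 + (0.081−0.071)·(150−101)/(0.085−0.071) = 101 + 0.010·49/0.014 ≈ 136.00, so AQI = 136.
AQIs: Site B=223, Site A=136. Site A (136) − Site B (223) = -87.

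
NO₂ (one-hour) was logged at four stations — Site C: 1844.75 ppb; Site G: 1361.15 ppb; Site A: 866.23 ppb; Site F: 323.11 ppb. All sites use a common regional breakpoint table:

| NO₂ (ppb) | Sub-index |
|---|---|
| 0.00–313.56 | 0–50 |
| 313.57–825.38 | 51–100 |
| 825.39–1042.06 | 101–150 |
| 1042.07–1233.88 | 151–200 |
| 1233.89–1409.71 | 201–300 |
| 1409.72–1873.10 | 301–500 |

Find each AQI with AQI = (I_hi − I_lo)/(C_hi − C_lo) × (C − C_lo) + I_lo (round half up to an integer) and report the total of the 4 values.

923

Site C 1844.75: bracket 1409.72–1873.10 → index 301–500; slope 199/463.38, offset 435.03.
AQI = 301 + 199/463.38·435.03 ≈ 487.83 ⇒ 488.
Site G: row 1233.89–1409.71 (AQI 201–300). (300−201)·(1361.15−1233.89)/(1409.71−1233.89) + 201 = 99·127.26/175.82 + 201 ≈ 272.66 → 273.
Site A: 866.23 ∈ [825.39, 1042.06] ↔ index [101, 150].
101 + (866.23−825.39)·(150−101)/(1042.06−825.39) = 101 + 40.84·49/216.67 ≈ 110.24, so AQI = 110.
Site F: 323.11 lies in 313.57–825.38, so I_lo=51, I_hi=100, C_lo=313.57, C_hi=825.38.
(100−51)/(825.38−313.57) × (323.11−313.57) + 51 = 49/511.81 × 9.54 + 51 ≈ 51.91 → 52.
AQIs: Site C=488, Site G=273, Site A=110, Site F=52. Sum = 488 + 273 + 110 + 52 = 923.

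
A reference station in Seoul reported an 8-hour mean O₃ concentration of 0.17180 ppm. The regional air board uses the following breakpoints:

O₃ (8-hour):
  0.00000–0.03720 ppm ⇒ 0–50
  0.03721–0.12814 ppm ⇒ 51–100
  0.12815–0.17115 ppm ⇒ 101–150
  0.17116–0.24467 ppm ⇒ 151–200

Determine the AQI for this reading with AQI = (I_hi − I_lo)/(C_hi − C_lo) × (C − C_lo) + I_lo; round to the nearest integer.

O₃: 0.17180 lies in 0.17116–0.24467, so I_lo=151, I_hi=200, C_lo=0.17116, C_hi=0.24467.
(200−151)/(0.24467−0.17116) × (0.17180−0.17116) + 151 = 49/0.07351 × 0.00064 + 151 ≈ 151.43 → 151.

151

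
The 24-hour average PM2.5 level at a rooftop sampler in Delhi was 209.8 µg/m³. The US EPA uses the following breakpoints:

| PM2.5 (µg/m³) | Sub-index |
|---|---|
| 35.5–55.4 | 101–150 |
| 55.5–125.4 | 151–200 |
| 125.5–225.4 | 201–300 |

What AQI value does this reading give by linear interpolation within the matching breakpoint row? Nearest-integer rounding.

285

PM2.5: 209.8 ∈ [125.5, 225.4] ↔ index [201, 300].
201 + (209.8−125.5)·(300−201)/(225.4−125.5) = 201 + 84.3·99/99.9 ≈ 284.54, so AQI = 285.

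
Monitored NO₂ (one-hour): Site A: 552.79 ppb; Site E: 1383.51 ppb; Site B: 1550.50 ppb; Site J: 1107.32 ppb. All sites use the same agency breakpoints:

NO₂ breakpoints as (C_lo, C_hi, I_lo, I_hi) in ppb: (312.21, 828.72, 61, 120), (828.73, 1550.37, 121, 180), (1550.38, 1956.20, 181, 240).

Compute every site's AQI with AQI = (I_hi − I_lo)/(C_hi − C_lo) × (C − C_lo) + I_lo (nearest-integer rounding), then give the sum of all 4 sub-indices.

579

Site A: 552.79 lies in 312.21–828.72, so I_lo=61, I_hi=120, C_lo=312.21, C_hi=828.72.
(120−61)/(828.72−312.21) × (552.79−312.21) + 61 = 59/516.51 × 240.58 + 61 ≈ 88.48 → 88.
Site E: row 828.73–1550.37 (AQI 121–180). (180−121)·(1383.51−828.73)/(1550.37−828.73) + 121 = 59·554.78/721.64 + 121 ≈ 166.36 → 166.
Site B 1550.50: bracket 1550.38–1956.20 → index 181–240; slope 59/405.82, offset 0.12.
AQI = 181 + 59/405.82·0.12 ≈ 181.02 ⇒ 181.
Site J: 1107.32 lies in 828.73–1550.37, so I_lo=121, I_hi=180, C_lo=828.73, C_hi=1550.37.
(180−121)/(1550.37−828.73) × (1107.32−828.73) + 121 = 59/721.64 × 278.59 + 121 ≈ 143.78 → 144.
AQIs: Site A=88, Site E=166, Site B=181, Site J=144. Sum = 88 + 166 + 181 + 144 = 579.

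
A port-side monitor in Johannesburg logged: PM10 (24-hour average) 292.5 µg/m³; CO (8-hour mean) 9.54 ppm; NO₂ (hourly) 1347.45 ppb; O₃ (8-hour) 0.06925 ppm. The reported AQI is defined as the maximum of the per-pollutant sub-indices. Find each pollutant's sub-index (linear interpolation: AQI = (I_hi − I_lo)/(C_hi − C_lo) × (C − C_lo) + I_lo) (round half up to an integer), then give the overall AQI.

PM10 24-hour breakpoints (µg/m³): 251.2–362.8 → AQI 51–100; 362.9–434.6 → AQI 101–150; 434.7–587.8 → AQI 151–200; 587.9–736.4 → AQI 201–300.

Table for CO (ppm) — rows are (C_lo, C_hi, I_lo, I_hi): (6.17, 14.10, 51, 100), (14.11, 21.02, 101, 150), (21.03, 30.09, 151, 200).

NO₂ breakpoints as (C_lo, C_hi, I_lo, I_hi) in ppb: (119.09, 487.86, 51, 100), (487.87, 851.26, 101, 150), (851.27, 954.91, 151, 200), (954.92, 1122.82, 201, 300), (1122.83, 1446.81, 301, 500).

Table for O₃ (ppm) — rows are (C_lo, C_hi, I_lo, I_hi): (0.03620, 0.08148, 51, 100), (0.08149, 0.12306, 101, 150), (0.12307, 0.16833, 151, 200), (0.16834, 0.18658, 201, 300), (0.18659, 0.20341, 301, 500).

PM10: 292.5 lies in 251.2–362.8, so I_lo=51, I_hi=100, C_lo=251.2, C_hi=362.8.
(100−51)/(362.8−251.2) × (292.5−251.2) + 51 = 49/111.6 × 41.3 + 51 ≈ 69.13 → 69.
CO: row 6.17–14.10 (AQI 51–100). (100−51)·(9.54−6.17)/(14.10−6.17) + 51 = 49·3.37/7.93 + 51 ≈ 71.82 → 72.
NO₂: row 1122.83–1446.81 (AQI 301–500). (500−301)·(1347.45−1122.83)/(1446.81−1122.83) + 301 = 199·224.62/323.98 + 301 ≈ 438.97 → 439.
O₃: 0.06925 lies in 0.03620–0.08148, so I_lo=51, I_hi=100, C_lo=0.03620, C_hi=0.08148.
(100−51)/(0.08148−0.03620) × (0.06925−0.03620) + 51 = 49/0.04528 × 0.03305 + 51 ≈ 86.77 → 87.
Sub-indices: PM10→69, CO→72, NO₂→439, O₃→87. Overall AQI = max = 439; dominant pollutant is NO₂.

439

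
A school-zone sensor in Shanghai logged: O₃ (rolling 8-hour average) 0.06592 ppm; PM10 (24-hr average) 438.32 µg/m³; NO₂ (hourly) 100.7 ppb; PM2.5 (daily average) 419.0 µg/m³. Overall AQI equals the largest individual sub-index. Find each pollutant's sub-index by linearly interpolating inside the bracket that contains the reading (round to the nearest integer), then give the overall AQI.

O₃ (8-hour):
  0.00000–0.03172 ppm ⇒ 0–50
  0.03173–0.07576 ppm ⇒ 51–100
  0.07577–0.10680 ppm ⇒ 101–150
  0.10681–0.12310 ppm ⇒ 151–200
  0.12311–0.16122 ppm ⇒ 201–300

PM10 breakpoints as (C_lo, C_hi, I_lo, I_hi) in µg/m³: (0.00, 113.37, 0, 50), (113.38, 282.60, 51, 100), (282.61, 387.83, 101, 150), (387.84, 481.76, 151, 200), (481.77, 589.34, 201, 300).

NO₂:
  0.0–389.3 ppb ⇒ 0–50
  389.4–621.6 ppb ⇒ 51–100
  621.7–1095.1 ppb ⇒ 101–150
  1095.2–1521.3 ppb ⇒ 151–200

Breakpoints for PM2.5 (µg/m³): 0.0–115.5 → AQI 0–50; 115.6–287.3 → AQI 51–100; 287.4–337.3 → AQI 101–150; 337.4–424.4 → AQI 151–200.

197

O₃: 0.06592 ∈ [0.03173, 0.07576] ↔ index [51, 100].
51 + (0.06592−0.03173)·(100−51)/(0.07576−0.03173) = 51 + 0.03419·49/0.04403 ≈ 89.05, so AQI = 89.
PM10: 438.32 ∈ [387.84, 481.76] ↔ index [151, 200].
151 + (438.32−387.84)·(200−151)/(481.76−387.84) = 151 + 50.48·49/93.92 ≈ 177.34, so AQI = 177.
NO₂: 100.7 lies in 0.0–389.3, so I_lo=0, I_hi=50, C_lo=0.0, C_hi=389.3.
(50−0)/(389.3−0.0) × (100.7−0.0) + 0 = 50/389.3 × 100.7 + 0 ≈ 12.93 → 13.
PM2.5: 419.0 lies in 337.4–424.4, so I_lo=151, I_hi=200, C_lo=337.4, C_hi=424.4.
(200−151)/(424.4−337.4) × (419.0−337.4) + 151 = 49/87.0 × 81.6 + 151 ≈ 196.96 → 197.
Sub-indices: O₃→89, PM10→177, NO₂→13, PM2.5→197. Overall AQI = max = 197; dominant pollutant is PM2.5.
AQI 197: Unhealthy.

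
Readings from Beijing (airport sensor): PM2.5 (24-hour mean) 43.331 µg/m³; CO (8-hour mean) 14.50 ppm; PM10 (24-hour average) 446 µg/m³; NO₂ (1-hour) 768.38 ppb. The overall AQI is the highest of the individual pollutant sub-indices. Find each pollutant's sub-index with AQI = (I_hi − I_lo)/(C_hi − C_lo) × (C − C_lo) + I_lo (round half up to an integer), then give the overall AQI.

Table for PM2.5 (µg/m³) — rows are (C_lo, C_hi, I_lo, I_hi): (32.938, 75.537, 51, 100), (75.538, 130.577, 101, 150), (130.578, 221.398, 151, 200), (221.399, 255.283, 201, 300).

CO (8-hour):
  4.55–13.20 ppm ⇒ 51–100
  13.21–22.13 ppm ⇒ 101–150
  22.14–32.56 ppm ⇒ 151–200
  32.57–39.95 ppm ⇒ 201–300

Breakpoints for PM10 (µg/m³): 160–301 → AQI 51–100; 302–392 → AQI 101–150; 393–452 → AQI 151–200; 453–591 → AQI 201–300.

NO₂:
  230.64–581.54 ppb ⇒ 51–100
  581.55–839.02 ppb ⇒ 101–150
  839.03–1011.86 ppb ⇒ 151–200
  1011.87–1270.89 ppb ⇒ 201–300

PM2.5: row 32.938–75.537 (AQI 51–100). (100−51)·(43.331−32.938)/(75.537−32.938) + 51 = 49·10.393/42.599 + 51 ≈ 62.95 → 63.
CO: row 13.21–22.13 (AQI 101–150). (150−101)·(14.50−13.21)/(22.13−13.21) + 101 = 49·1.29/8.92 + 101 ≈ 108.09 → 108.
PM10 446: bracket 393–452 → index 151–200; slope 49/59, offset 53.
AQI = 151 + 49/59·53 ≈ 195.02 ⇒ 195.
NO₂ 768.38: bracket 581.55–839.02 → index 101–150; slope 49/257.47, offset 186.83.
AQI = 101 + 49/257.47·186.83 ≈ 136.56 ⇒ 137.
Sub-indices: PM2.5→63, CO→108, PM10→195, NO₂→137. Overall AQI = max = 195; dominant pollutant is PM10.

195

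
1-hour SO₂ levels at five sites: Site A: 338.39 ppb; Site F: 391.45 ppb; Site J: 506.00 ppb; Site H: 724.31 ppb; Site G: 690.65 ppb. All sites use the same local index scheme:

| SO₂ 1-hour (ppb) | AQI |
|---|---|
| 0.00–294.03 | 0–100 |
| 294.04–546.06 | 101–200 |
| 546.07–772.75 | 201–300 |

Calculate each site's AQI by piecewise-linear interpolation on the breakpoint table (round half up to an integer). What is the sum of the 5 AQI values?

984

Site A 338.39: bracket 294.04–546.06 → index 101–200; slope 99/252.02, offset 44.35.
AQI = 101 + 99/252.02·44.35 ≈ 118.42 ⇒ 118.
Site F: row 294.04–546.06 (AQI 101–200). (200−101)·(391.45−294.04)/(546.06−294.04) + 101 = 99·97.41/252.02 + 101 ≈ 139.27 → 139.
Site J: row 294.04–546.06 (AQI 101–200). (200−101)·(506.00−294.04)/(546.06−294.04) + 101 = 99·211.96/252.02 + 101 ≈ 184.26 → 184.
Site H: 724.31 ∈ [546.07, 772.75] ↔ index [201, 300].
201 + (724.31−546.07)·(300−201)/(772.75−546.07) = 201 + 178.24·99/226.68 ≈ 278.84, so AQI = 279.
Site G 690.65: bracket 546.07–772.75 → index 201–300; slope 99/226.68, offset 144.58.
AQI = 201 + 99/226.68·144.58 ≈ 264.14 ⇒ 264.
AQIs: Site A=118, Site F=139, Site J=184, Site H=279, Site G=264. Sum = 118 + 139 + 184 + 279 + 264 = 984.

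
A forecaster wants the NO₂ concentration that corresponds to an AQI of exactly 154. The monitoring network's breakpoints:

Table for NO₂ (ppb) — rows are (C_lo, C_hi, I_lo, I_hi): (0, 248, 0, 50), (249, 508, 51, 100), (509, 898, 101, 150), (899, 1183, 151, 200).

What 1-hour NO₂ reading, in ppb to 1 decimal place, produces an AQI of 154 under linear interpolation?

916.4

AQI 154 lies in the 151–200 band, which corresponds to 899–1183 ppb.
C = 899 + (154−151)×(1183−899)/(200−151) = 899 + 3×284/49 ≈ 916.388 ppb → 916.4 ppb to 1 dp.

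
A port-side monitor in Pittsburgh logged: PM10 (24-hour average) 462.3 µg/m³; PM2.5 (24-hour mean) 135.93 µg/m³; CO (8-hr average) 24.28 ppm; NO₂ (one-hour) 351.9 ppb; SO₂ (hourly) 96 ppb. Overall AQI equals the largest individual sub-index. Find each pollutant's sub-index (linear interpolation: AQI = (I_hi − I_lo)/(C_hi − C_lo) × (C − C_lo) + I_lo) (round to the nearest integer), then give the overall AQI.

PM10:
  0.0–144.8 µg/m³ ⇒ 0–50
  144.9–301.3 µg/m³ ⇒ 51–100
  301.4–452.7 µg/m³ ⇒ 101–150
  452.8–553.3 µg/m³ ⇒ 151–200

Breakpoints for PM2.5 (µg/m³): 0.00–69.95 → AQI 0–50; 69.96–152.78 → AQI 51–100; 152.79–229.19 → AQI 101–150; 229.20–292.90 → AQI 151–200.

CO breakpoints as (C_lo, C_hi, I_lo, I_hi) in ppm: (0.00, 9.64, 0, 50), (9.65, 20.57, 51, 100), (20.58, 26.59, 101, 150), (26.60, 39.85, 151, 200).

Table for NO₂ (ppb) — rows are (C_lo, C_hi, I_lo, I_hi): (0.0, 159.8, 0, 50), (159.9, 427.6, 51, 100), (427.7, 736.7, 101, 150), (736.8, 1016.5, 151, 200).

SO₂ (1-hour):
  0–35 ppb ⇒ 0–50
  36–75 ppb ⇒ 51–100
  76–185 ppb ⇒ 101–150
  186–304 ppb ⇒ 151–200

156

PM10: row 452.8–553.3 (AQI 151–200). (200−151)·(462.3−452.8)/(553.3−452.8) + 151 = 49·9.5/100.5 + 151 ≈ 155.63 → 156.
PM2.5: row 69.96–152.78 (AQI 51–100). (100−51)·(135.93−69.96)/(152.78−69.96) + 51 = 49·65.97/82.82 + 51 ≈ 90.03 → 90.
CO: 24.28 ∈ [20.58, 26.59] ↔ index [101, 150].
101 + (24.28−20.58)·(150−101)/(26.59−20.58) = 101 + 3.70·49/6.01 ≈ 131.17, so AQI = 131.
NO₂: 351.9 lies in 159.9–427.6, so I_lo=51, I_hi=100, C_lo=159.9, C_hi=427.6.
(100−51)/(427.6−159.9) × (351.9−159.9) + 51 = 49/267.7 × 192.0 + 51 ≈ 86.14 → 86.
SO₂: row 76–185 (AQI 101–150). (150−101)·(96−76)/(185−76) + 101 = 49·20/109 + 101 ≈ 109.99 → 110.
Sub-indices: PM10→156, PM2.5→90, CO→131, NO₂→86, SO₂→110. Overall AQI = max = 156; dominant pollutant is PM10.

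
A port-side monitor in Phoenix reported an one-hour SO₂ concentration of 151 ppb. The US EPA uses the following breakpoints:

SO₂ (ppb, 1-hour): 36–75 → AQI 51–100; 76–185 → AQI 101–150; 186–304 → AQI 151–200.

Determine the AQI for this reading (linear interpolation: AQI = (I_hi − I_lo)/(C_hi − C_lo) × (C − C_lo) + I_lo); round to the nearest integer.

135

SO₂: 151 ∈ [76, 185] ↔ index [101, 150].
101 + (151−76)·(150−101)/(185−76) = 101 + 75·49/109 ≈ 134.72, so AQI = 135.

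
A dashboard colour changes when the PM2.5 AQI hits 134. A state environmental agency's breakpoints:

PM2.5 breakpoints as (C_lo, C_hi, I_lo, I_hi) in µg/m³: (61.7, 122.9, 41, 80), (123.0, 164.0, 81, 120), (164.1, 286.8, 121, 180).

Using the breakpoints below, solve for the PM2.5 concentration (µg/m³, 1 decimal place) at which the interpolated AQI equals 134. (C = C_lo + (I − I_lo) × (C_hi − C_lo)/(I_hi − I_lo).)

191.1

AQI 134 lies in the 121–180 band, which corresponds to 164.1–286.8 µg/m³.
C = 164.1 + (134−121)×(286.8−164.1)/(180−121) = 164.1 + 13×122.7/59 ≈ 191.136 µg/m³ → 191.1 µg/m³ to 1 dp.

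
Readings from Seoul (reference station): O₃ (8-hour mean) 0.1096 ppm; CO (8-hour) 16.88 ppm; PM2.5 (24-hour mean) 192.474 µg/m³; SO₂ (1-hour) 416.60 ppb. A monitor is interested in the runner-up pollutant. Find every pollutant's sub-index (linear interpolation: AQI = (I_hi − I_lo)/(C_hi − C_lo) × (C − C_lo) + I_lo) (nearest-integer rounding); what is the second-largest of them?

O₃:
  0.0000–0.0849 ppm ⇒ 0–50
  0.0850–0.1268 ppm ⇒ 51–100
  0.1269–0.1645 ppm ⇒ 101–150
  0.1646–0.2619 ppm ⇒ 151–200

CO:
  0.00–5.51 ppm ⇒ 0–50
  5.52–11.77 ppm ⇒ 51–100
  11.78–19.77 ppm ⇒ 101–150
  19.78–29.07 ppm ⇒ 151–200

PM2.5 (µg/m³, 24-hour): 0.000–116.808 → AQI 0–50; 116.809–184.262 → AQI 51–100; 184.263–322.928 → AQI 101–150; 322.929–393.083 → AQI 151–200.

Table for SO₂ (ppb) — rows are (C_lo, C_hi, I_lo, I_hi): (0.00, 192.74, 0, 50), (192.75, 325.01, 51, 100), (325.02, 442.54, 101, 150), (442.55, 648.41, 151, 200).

132

O₃: row 0.0850–0.1268 (AQI 51–100). (100−51)·(0.1096−0.0850)/(0.1268−0.0850) + 51 = 49·0.0246/0.0418 + 51 ≈ 79.84 → 80.
CO: 16.88 ∈ [11.78, 19.77] ↔ index [101, 150].
101 + (16.88−11.78)·(150−101)/(19.77−11.78) = 101 + 5.10·49/7.99 ≈ 132.28, so AQI = 132.
PM2.5: 192.474 ∈ [184.263, 322.928] ↔ index [101, 150].
101 + (192.474−184.263)·(150−101)/(322.928−184.263) = 101 + 8.211·49/138.665 ≈ 103.90, so AQI = 104.
SO₂: 416.60 ∈ [325.02, 442.54] ↔ index [101, 150].
101 + (416.60−325.02)·(150−101)/(442.54−325.02) = 101 + 91.58·49/117.52 ≈ 139.18, so AQI = 139.
Sub-indices: O₃→80, CO→132, PM2.5→104, SO₂→139. Ranked high→low: 139, 132, 104, 80. Second-highest sub-index = 132.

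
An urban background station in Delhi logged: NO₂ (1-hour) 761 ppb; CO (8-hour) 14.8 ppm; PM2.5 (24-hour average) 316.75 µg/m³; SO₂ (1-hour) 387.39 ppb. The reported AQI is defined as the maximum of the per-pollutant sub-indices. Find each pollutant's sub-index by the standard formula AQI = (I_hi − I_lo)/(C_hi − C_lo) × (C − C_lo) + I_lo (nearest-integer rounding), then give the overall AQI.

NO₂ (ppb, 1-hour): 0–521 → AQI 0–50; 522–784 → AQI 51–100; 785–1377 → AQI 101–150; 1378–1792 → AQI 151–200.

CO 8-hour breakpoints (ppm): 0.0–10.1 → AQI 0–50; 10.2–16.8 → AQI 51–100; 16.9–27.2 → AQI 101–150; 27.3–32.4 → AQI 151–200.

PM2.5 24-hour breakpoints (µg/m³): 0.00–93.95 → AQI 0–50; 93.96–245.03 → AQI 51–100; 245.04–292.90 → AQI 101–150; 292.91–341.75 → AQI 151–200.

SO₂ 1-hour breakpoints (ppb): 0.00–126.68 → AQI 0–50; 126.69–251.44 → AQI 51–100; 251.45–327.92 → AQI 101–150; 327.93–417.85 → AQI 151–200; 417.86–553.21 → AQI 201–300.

183

NO₂: row 522–784 (AQI 51–100). (100−51)·(761−522)/(784−522) + 51 = 49·239/262 + 51 ≈ 95.70 → 96.
CO: 14.8 lies in 10.2–16.8, so I_lo=51, I_hi=100, C_lo=10.2, C_hi=16.8.
(100−51)/(16.8−10.2) × (14.8−10.2) + 51 = 49/6.6 × 4.6 + 51 ≈ 85.15 → 85.
PM2.5: 316.75 lies in 292.91–341.75, so I_lo=151, I_hi=200, C_lo=292.91, C_hi=341.75.
(200−151)/(341.75−292.91) × (316.75−292.91) + 151 = 49/48.84 × 23.84 + 151 ≈ 174.92 → 175.
SO₂: row 327.93–417.85 (AQI 151–200). (200−151)·(387.39−327.93)/(417.85−327.93) + 151 = 49·59.46/89.92 + 151 ≈ 183.40 → 183.
Sub-indices: NO₂→96, CO→85, PM2.5→175, SO₂→183. Overall AQI = max = 183; dominant pollutant is SO₂.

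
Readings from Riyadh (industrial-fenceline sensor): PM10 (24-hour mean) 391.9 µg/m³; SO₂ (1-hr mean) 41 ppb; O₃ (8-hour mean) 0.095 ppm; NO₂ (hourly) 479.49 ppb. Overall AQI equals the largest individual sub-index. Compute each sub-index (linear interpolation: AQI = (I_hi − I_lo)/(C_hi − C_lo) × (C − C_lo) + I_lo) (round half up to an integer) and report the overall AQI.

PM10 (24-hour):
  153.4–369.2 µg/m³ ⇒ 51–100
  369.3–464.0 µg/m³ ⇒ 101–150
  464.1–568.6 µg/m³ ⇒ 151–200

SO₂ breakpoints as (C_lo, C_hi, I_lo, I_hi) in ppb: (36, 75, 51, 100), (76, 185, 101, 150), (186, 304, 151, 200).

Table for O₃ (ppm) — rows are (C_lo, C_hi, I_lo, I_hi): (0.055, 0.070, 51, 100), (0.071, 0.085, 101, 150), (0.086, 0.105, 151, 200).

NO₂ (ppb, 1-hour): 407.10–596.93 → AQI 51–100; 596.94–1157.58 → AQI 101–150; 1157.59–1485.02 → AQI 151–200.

PM10: row 369.3–464.0 (AQI 101–150). (150−101)·(391.9−369.3)/(464.0−369.3) + 101 = 49·22.6/94.7 + 101 ≈ 112.69 → 113.
SO₂: 41 ∈ [36, 75] ↔ index [51, 100].
51 + (41−36)·(100−51)/(75−36) = 51 + 5·49/39 ≈ 57.28, so AQI = 57.
O₃: 0.095 ∈ [0.086, 0.105] ↔ index [151, 200].
151 + (0.095−0.086)·(200−151)/(0.105−0.086) = 151 + 0.009·49/0.019 ≈ 174.21, so AQI = 174.
NO₂ 479.49: bracket 407.10–596.93 → index 51–100; slope 49/189.83, offset 72.39.
AQI = 51 + 49/189.83·72.39 ≈ 69.69 ⇒ 70.
Sub-indices: PM10→113, SO₂→57, O₃→174, NO₂→70. Overall AQI = max = 174; dominant pollutant is O₃.
AQI 174: Unhealthy.

174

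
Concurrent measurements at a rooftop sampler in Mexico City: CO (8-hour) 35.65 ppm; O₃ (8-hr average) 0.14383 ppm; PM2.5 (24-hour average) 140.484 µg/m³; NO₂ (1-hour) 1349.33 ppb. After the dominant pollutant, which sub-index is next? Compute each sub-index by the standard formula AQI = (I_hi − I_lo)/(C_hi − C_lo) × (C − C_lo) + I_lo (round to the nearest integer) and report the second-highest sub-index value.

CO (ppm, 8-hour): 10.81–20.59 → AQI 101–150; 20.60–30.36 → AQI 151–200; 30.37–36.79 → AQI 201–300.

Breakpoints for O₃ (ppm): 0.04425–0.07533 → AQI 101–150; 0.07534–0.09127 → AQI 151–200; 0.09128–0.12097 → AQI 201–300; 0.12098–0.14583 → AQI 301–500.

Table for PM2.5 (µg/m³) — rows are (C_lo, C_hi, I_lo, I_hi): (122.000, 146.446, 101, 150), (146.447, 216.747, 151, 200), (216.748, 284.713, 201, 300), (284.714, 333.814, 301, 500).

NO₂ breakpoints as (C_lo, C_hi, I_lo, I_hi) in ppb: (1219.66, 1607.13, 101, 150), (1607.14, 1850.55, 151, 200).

CO: 35.65 lies in 30.37–36.79, so I_lo=201, I_hi=300, C_lo=30.37, C_hi=36.79.
(300−201)/(36.79−30.37) × (35.65−30.37) + 201 = 99/6.42 × 5.28 + 201 ≈ 282.42 → 282.
O₃ 0.14383: bracket 0.12098–0.14583 → index 301–500; slope 199/0.02485, offset 0.02285.
AQI = 301 + 199/0.02485·0.02285 ≈ 483.98 ⇒ 484.
PM2.5: 140.484 ∈ [122.000, 146.446] ↔ index [101, 150].
101 + (140.484−122.000)·(150−101)/(146.446−122.000) = 101 + 18.484·49/24.446 ≈ 138.05, so AQI = 138.
NO₂: row 1219.66–1607.13 (AQI 101–150). (150−101)·(1349.33−1219.66)/(1607.13−1219.66) + 101 = 49·129.67/387.47 + 101 ≈ 117.40 → 117.
Sub-indices: CO→282, O₃→484, PM2.5→138, NO₂→117. Ranked high→low: 484, 282, 138, 117. Second-highest sub-index = 282.

282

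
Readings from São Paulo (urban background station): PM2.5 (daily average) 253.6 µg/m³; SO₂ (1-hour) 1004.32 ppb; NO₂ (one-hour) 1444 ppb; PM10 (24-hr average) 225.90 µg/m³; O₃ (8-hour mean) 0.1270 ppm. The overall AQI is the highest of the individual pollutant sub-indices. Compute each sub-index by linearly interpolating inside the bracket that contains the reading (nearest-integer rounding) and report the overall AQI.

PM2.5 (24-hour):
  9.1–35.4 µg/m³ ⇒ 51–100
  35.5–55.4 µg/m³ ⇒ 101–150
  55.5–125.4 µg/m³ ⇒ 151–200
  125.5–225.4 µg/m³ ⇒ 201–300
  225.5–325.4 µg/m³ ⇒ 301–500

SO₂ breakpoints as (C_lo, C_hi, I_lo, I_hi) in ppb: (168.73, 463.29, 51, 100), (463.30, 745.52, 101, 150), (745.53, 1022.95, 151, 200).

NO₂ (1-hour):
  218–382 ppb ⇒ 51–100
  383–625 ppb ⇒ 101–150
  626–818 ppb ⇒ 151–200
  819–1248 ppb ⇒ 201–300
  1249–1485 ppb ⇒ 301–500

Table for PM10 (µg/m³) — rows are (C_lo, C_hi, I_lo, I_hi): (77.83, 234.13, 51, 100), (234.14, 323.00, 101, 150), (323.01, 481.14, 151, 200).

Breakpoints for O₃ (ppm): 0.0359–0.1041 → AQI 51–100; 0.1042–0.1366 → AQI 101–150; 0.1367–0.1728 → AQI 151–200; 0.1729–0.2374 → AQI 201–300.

PM2.5: 253.6 lies in 225.5–325.4, so I_lo=301, I_hi=500, C_lo=225.5, C_hi=325.4.
(500−301)/(325.4−225.5) × (253.6−225.5) + 301 = 199/99.9 × 28.1 + 301 ≈ 356.97 → 357.
SO₂: 1004.32 lies in 745.53–1022.95, so I_lo=151, I_hi=200, C_lo=745.53, C_hi=1022.95.
(200−151)/(1022.95−745.53) × (1004.32−745.53) + 151 = 49/277.42 × 258.79 + 151 ≈ 196.71 → 197.
NO₂: 1444 lies in 1249–1485, so I_lo=301, I_hi=500, C_lo=1249, C_hi=1485.
(500−301)/(1485−1249) × (1444−1249) + 301 = 199/236 × 195 + 301 ≈ 465.43 → 465.
PM10: 225.90 lies in 77.83–234.13, so I_lo=51, I_hi=100, C_lo=77.83, C_hi=234.13.
(100−51)/(234.13−77.83) × (225.90−77.83) + 51 = 49/156.30 × 148.07 + 51 ≈ 97.42 → 97.
O₃: 0.1270 ∈ [0.1042, 0.1366] ↔ index [101, 150].
101 + (0.1270−0.1042)·(150−101)/(0.1366−0.1042) = 101 + 0.0228·49/0.0324 ≈ 135.48, so AQI = 135.
Sub-indices: PM2.5→357, SO₂→197, NO₂→465, PM10→97, O₃→135. Overall AQI = max = 465; dominant pollutant is NO₂.

465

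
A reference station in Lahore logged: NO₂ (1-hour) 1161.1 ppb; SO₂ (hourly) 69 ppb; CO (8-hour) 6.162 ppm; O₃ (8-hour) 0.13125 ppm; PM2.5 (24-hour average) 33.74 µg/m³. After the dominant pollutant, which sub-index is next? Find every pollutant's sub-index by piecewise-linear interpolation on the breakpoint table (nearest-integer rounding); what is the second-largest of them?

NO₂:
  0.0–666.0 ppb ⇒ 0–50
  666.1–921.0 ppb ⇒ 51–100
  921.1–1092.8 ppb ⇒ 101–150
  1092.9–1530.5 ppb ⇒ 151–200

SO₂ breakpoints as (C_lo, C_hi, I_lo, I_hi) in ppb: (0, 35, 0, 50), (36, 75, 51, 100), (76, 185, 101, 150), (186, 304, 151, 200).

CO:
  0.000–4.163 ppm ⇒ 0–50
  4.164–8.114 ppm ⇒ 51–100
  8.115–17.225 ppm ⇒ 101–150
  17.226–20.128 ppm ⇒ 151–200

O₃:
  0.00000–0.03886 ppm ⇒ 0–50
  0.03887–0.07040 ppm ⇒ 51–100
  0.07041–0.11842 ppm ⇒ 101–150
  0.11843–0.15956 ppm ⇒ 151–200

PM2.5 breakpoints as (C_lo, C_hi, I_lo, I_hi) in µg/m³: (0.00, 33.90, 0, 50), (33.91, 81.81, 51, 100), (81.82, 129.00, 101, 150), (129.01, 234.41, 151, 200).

159

NO₂ 1161.1: bracket 1092.9–1530.5 → index 151–200; slope 49/437.6, offset 68.2.
AQI = 151 + 49/437.6·68.2 ≈ 158.64 ⇒ 159.
SO₂ 69: bracket 36–75 → index 51–100; slope 49/39, offset 33.
AQI = 51 + 49/39·33 ≈ 92.46 ⇒ 92.
CO: 6.162 ∈ [4.164, 8.114] ↔ index [51, 100].
51 + (6.162−4.164)·(100−51)/(8.114−4.164) = 51 + 1.998·49/3.950 ≈ 75.79, so AQI = 76.
O₃: row 0.11843–0.15956 (AQI 151–200). (200−151)·(0.13125−0.11843)/(0.15956−0.11843) + 151 = 49·0.01282/0.04113 + 151 ≈ 166.27 → 166.
PM2.5: 33.74 ∈ [0.00, 33.90] ↔ index [0, 50].
0 + (33.74−0.00)·(50−0)/(33.90−0.00) = 0 + 33.74·50/33.90 ≈ 49.76, so AQI = 50.
Sub-indices: NO₂→159, SO₂→92, CO→76, O₃→166, PM2.5→50. Ranked high→low: 166, 159, 92, 76, 50. Second-highest sub-index = 159.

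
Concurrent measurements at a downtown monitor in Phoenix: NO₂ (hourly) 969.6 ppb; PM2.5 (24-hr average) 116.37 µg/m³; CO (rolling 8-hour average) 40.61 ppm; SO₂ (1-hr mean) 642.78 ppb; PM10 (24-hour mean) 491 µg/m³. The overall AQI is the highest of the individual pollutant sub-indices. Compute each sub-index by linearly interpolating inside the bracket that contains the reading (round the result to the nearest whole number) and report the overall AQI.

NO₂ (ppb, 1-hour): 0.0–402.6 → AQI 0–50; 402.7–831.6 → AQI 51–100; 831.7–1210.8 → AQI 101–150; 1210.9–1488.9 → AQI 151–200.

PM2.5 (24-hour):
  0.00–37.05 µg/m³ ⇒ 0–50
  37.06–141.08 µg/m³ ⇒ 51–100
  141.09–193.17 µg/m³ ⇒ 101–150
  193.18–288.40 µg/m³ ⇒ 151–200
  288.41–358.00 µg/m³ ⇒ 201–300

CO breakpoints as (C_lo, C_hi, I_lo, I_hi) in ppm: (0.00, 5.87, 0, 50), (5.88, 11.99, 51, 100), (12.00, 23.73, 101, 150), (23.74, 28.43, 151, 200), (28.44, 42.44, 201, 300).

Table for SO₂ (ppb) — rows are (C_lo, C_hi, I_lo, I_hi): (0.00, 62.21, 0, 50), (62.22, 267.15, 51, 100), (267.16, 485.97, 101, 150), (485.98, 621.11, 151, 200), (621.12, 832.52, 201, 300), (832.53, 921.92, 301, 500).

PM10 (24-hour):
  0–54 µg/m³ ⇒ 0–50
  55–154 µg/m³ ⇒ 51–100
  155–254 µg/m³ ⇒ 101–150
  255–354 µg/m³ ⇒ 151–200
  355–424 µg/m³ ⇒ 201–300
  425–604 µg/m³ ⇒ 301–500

NO₂: 969.6 lies in 831.7–1210.8, so I_lo=101, I_hi=150, C_lo=831.7, C_hi=1210.8.
(150−101)/(1210.8−831.7) × (969.6−831.7) + 101 = 49/379.1 × 137.9 + 101 ≈ 118.82 → 119.
PM2.5 116.37: bracket 37.06–141.08 → index 51–100; slope 49/104.02, offset 79.31.
AQI = 51 + 49/104.02·79.31 ≈ 88.36 ⇒ 88.
CO: 40.61 lies in 28.44–42.44, so I_lo=201, I_hi=300, C_lo=28.44, C_hi=42.44.
(300−201)/(42.44−28.44) × (40.61−28.44) + 201 = 99/14.00 × 12.17 + 201 ≈ 287.06 → 287.
SO₂: 642.78 lies in 621.12–832.52, so I_lo=201, I_hi=300, C_lo=621.12, C_hi=832.52.
(300−201)/(832.52−621.12) × (642.78−621.12) + 201 = 99/211.40 × 21.66 + 201 ≈ 211.14 → 211.
PM10: row 425–604 (AQI 301–500). (500−301)·(491−425)/(604−425) + 301 = 199·66/179 + 301 ≈ 374.37 → 374.
Sub-indices: NO₂→119, PM2.5→88, CO→287, SO₂→211, PM10→374. Overall AQI = max = 374; dominant pollutant is PM10.

374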